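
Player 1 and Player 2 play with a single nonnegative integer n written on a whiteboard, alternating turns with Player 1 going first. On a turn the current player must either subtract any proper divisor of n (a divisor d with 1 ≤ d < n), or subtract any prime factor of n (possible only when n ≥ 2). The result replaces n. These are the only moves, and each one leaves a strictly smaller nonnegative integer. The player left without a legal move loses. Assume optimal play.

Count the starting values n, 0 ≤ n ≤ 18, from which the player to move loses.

Label each position W (a win for the player to move) or L (a loss). A position with no legal move is L; any other position is W exactly when some move reaches an L, and L when every move reaches a W.
n=0: no move → L
n=1: no move → L
n=2: →0(L), so W
n=3: →0(L), so W
n=4: →2(W), 3(W) — all W, so L
n=5: →0(L), so W
n=6: →4(L), so W
n=7: →0(L), so W
n=8: →4(L), so W
n=9: →6(W), 8(W) — all W, so L
n=10: →9(L), so W
n=11: →0(L), so W
n=12: →9(L), so W
n=13: →0(L), so W
n=14: →7(W), 12(W), 13(W) — all W, so L
n=15: →14(L), so W
n=16: →14(L), so W
n=17: →0(L), so W
n=18: →9(L), so W
L entries with 0 ≤ n ≤ 18: n = 0, 1, 4, 9, 14; that makes 5.

5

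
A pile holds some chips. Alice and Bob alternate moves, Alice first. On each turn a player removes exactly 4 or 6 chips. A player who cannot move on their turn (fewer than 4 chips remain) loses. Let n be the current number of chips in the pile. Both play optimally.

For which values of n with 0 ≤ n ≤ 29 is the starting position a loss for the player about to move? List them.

0, 1, 2, 3, 10, 11, 12, 13, 20, 21, 22, 23

Build the W/L table. Terminal = L. A non-terminal position is W if it has a move to some L; otherwise it is L.
n=0: no move → L
n=1: no move → L
n=2: no move → L
n=3: no move → L
n=4: reaches L-position 0 → W
n=5: reaches L-position 1 → W
n=6: reaches L-position 2 → W
n=7: reaches L-position 3 → W
n=8: reaches L-position 2 → W
n=9: reaches L-position 3 → W
n=10: only reaches 6(W), 4(W), all W → L
n=11: only reaches 7(W), 5(W), all W → L
n=12: only reaches 8(W), 6(W), all W → L
n=13: only reaches 9(W), 7(W), all W → L
n=14: reaches L-position 10 → W
n=15: reaches L-position 11 → W
n=16: reaches L-position 12 → W
n=17: reaches L-position 13 → W
n=18: reaches L-position 12 → W
n=19: reaches L-position 13 → W
n=20: only reaches 16(W), 14(W), all W → L
n=21: only reaches 17(W), 15(W), all W → L
n=22: only reaches 18(W), 16(W), all W → L
n=23: only reaches 19(W), 17(W), all W → L
n=24: reaches L-position 20 → W
n=25: reaches L-position 21 → W
n=26: reaches L-position 22 → W
n=27: reaches L-position 23 → W
n=28: reaches L-position 22 → W
n=29: reaches L-position 23 → W
Reading off the rows marked L gives the requested list; there are 12 such values of n.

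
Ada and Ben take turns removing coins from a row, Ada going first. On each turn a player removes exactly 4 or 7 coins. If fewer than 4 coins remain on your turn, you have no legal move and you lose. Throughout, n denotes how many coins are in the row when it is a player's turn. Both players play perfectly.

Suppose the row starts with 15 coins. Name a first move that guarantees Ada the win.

Classify positions by backward induction: terminal positions (no move available) are L. From any other position, the mover wins iff some move reaches an L.
n=0: no move → L
n=1: no move → L
n=2: no move → L
n=3: no move → L
n=4: W (go to 0, an L position)
n=5: W (go to 1, an L position)
n=6: W (go to 2, an L position)
n=7: W (go to 3, an L position)
n=8: W (go to 1, an L position)
n=9: W (go to 2, an L position)
n=10: W (go to 3, an L position)
n=11: L (options 7(W), 4(W) are all W)
n=12: L (options 8(W), 5(W) are all W)
n=13: L (options 9(W), 6(W) are all W)
n=14: L (options 10(W), 7(W) are all W)
n=15: W (go to 11, an L position)
From 15, the L positions reachable in one move are: 11.

Remove 4, leaving 11.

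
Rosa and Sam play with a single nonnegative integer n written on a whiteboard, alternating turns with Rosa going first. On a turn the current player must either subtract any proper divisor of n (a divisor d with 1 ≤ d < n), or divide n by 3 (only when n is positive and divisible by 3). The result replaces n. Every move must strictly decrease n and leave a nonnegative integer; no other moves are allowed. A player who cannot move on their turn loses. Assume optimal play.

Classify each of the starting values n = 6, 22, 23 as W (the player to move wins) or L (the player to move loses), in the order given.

Classify positions by backward induction: terminal positions (no move available) are L. From any other position, the mover wins iff some move reaches an L.
n=0: no move → L
n=1: no move → L
n=2: W (go to 1, an L position)
n=3: W (go to 1, an L position)
n=4: L (options 2(W), 3(W) are all W)
n=5: W (go to 4, an L position)
n=6: W (go to 4, an L position)
n=7: L (sole option 6(W) is W)
n=8: W (go to 4, an L position)
n=9: L (options 3(W), 6(W), 8(W) are all W)
n=10: W (go to 9, an L position)
n=11: L (sole option 10(W) is W)
n=12: W (go to 4, an L position)
n=13: L (sole option 12(W) is W)
n=14: W (go to 7, an L position)
n=15: L (options 5(W), 10(W), 12(W), 14(W) are all W)
n=16: W (go to 15, an L position)
n=17: L (sole option 16(W) is W)
n=18: W (go to 9, an L position)
n=19: L (sole option 18(W) is W)
n=20: W (go to 15, an L position)
n=21: W (go to 7, an L position)
n=22: W (go to 11, an L position)
n=23: L (sole option 22(W) is W)

6: W, 22: W, 23: L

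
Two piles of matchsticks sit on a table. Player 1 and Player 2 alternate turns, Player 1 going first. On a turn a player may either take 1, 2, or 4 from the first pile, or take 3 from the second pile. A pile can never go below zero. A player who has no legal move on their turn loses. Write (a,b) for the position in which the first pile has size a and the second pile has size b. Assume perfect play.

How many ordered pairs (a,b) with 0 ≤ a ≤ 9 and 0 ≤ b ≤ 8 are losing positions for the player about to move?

Classify positions by backward induction: terminal positions (no move available) are L. From any other position, the mover wins iff some move reaches an L.
Every move lowers a or b (never raises either), so fill the grid row by row in increasing a, and left to right within a row: each cell's successors are then already labelled.
      b=0  b=1  b=2  b=3  b=4  b=5  b=6  b=7  b=8
a=0:    L    L    L    W    W    W    L    L    L
a=1:    W    W    W    L    L    L    W    W    W
a=2:    W    W    W    W    W    W    W    W    W
a=3:    L    L    L    W    W    W    L    L    L
a=4:    W    W    W    L    L    L    W    W    W
a=5:    W    W    W    W    W    W    W    W    W
a=6:    L    L    L    W    W    W    L    L    L
a=7:    W    W    W    L    L    L    W    W    W
a=8:    W    W    W    W    W    W    W    W    W
a=9:    L    L    L    W    W    W    L    L    L
Cells with no legal move (terminal, hence L): (0,0), (0,1), (0,2).
The remaining L cells, each justified by listing all of its moves:
(0,6): only reaches (0,3)(W), which is W → L
(0,7): only reaches (0,4)(W), which is W → L
(0,8): only reaches (0,5)(W), which is W → L
(1,3): only reaches (0,3)(W), (1,0)(W), all W → L
(1,4): only reaches (0,4)(W), (1,1)(W), all W → L
(1,5): only reaches (0,5)(W), (1,2)(W), all W → L
(3,0): only reaches (2,0)(W), (1,0)(W), all W → L
(3,1): only reaches (2,1)(W), (1,1)(W), all W → L
(3,2): only reaches (2,2)(W), (1,2)(W), all W → L
(3,6): only reaches (2,6)(W), (1,6)(W), (3,3)(W), all W → L
(3,7): only reaches (2,7)(W), (1,7)(W), (3,4)(W), all W → L
(3,8): only reaches (2,8)(W), (1,8)(W), (3,5)(W), all W → L
(4,3): only reaches (3,3)(W), (2,3)(W), (0,3)(W), (4,0)(W), all W → L
(4,4): only reaches (3,4)(W), (2,4)(W), (0,4)(W), (4,1)(W), all W → L
(4,5): only reaches (3,5)(W), (2,5)(W), (0,5)(W), (4,2)(W), all W → L
(6,0): only reaches (5,0)(W), (4,0)(W), (2,0)(W), all W → L
(6,1): only reaches (5,1)(W), (4,1)(W), (2,1)(W), all W → L
(6,2): only reaches (5,2)(W), (4,2)(W), (2,2)(W), all W → L
(6,6): only reaches (5,6)(W), (4,6)(W), (2,6)(W), (6,3)(W), all W → L
(6,7): only reaches (5,7)(W), (4,7)(W), (2,7)(W), (6,4)(W), all W → L
(6,8): only reaches (5,8)(W), (4,8)(W), (2,8)(W), (6,5)(W), all W → L
(7,3): only reaches (6,3)(W), (5,3)(W), (3,3)(W), (7,0)(W), all W → L
(7,4): only reaches (6,4)(W), (5,4)(W), (3,4)(W), (7,1)(W), all W → L
(7,5): only reaches (6,5)(W), (5,5)(W), (3,5)(W), (7,2)(W), all W → L
(9,0): only reaches (8,0)(W), (7,0)(W), (5,0)(W), all W → L
(9,1): only reaches (8,1)(W), (7,1)(W), (5,1)(W), all W → L
(9,2): only reaches (8,2)(W), (7,2)(W), (5,2)(W), all W → L
(9,6): only reaches (8,6)(W), (7,6)(W), (5,6)(W), (9,3)(W), all W → L
(9,7): only reaches (8,7)(W), (7,7)(W), (5,7)(W), (9,4)(W), all W → L
(9,8): only reaches (8,8)(W), (7,8)(W), (5,8)(W), (9,5)(W), all W → L
Every other cell has at least one move into one of the L cells above, so it is W.
L cells per row: a=0: 6, a=1: 3, a=2: 0, a=3: 6, a=4: 3, a=5: 0, a=6: 6, a=7: 3, a=8: 0, a=9: 6; total 33.

33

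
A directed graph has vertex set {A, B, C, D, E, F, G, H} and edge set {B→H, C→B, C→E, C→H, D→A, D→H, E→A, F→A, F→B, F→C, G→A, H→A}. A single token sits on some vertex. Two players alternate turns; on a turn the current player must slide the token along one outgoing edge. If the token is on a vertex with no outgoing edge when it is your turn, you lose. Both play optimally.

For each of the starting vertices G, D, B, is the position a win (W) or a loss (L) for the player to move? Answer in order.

Label each position W (a win for the player to move) or L (a loss). A position with no legal move is L; any other position is W exactly when some move reaches an L, and L when every move reaches a W.
Every edge goes from a vertex to one that appears earlier in the order A, E, H, B, C, G, F, D, so processing vertices in that order labels each vertex after all of its successors.
A: no outgoing edge → L
E: can move to A, which is L ⇒ W
H: can move to A, which is L ⇒ W
B: the only move is to H(W), a W ⇒ L
C: can move to B, which is L ⇒ W
G: can move to A, which is L ⇒ W
F: can move to B, which is L ⇒ W
D: can move to A, which is L ⇒ W

G: W, D: W, B: L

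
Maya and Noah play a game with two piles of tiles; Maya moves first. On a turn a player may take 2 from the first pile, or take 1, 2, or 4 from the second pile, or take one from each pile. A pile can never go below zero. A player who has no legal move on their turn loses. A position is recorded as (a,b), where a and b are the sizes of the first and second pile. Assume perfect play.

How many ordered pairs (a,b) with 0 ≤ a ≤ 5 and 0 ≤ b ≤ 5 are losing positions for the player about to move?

12

Use the standard recursion: the mover loses at a terminal position; elsewhere, the mover wins exactly when some move hands the opponent an L position.
Every move lowers a or b (never raises either), so fill the grid row by row in increasing a, and left to right within a row: each cell's successors are then already labelled.
      b=0  b=1  b=2  b=3  b=4  b=5
a=0:    L    W    W    L    W    W
a=1:    L    W    W    L    W    W
a=2:    W    W    L    W    W    L
a=3:    W    L    W    W    L    W
a=4:    L    W    W    L    W    W
a=5:    L    W    W    L    W    W
Cells with no legal move (terminal, hence L): (0,0), (1,0).
The remaining L cells, each justified by listing all of its moves:
(0,3): →(0,2)(W), (0,1)(W) — all W, so L
(1,3): →(1,2)(W), (1,1)(W), (0,2)(W) — all W, so L
(2,2): →(0,2)(W), (2,1)(W), (2,0)(W), (1,1)(W) — all W, so L
(2,5): →(0,5)(W), (2,4)(W), (2,3)(W), (2,1)(W), (1,4)(W) — all W, so L
(3,1): →(1,1)(W), (3,0)(W), (2,0)(W) — all W, so L
(3,4): →(1,4)(W), (3,3)(W), (3,2)(W), (3,0)(W), (2,3)(W) — all W, so L
(4,0): →(2,0)(W) only, which is W, so L
(4,3): →(2,3)(W), (4,2)(W), (4,1)(W), (3,2)(W) — all W, so L
(5,0): →(3,0)(W) only, which is W, so L
(5,3): →(3,3)(W), (5,2)(W), (5,1)(W), (4,2)(W) — all W, so L
Every other cell has at least one move into one of the L cells above, so it is W.
L cells per row: a=0: 2, a=1: 2, a=2: 2, a=3: 2, a=4: 2, a=5: 2; total 12.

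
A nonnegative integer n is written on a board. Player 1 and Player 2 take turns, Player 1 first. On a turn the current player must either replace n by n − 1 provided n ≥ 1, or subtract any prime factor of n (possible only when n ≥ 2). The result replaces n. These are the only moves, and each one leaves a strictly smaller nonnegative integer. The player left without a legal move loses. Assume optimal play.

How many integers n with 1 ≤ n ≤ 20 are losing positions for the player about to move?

Positions with no move are L. A position that does have a move is losing for the player to move precisely when every available move leads to a winning position for the opponent. Fill in the labels:
n=0: no move → L
n=1: →0(L), so W
n=2: →0(L), so W
n=3: →0(L), so W
n=4: →2(W), 3(W) — all W, so L
n=5: →0(L), so W
n=6: →4(L), so W
n=7: →0(L), so W
n=8: →6(W), 7(W) — all W, so L
n=9: →8(L), so W
n=10: →8(L), so W
n=11: →0(L), so W
n=12: →9(W), 10(W), 11(W) — all W, so L
n=13: →0(L), so W
n=14: →12(L), so W
n=15: →12(L), so W
n=16: →14(W), 15(W) — all W, so L
n=17: →0(L), so W
n=18: →16(L), so W
n=19: →0(L), so W
n=20: →15(W), 18(W), 19(W) — all W, so L
L entries with 1 ≤ n ≤ 20 (n=0 is outside the asked range and is not counted): n = 4, 8, 12, 16, 20; that makes 5.

5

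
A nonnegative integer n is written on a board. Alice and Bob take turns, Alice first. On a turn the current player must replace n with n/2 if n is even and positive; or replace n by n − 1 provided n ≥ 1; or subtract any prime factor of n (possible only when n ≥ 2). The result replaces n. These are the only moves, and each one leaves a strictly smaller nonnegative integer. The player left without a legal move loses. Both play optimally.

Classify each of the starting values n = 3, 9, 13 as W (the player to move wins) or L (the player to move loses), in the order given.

Compute win/loss labels from the base case upward. A position with no move is L. Any other position is W if it can reach an L in one move, else L.
n=0: no move → L
n=1: W (go to 0, an L position)
n=2: W (go to 0, an L position)
n=3: W (go to 0, an L position)
n=4: L (options 2(W), 3(W) are all W)
n=5: W (go to 0, an L position)
n=6: W (go to 4, an L position)
n=7: W (go to 0, an L position)
n=8: W (go to 4, an L position)
n=9: L (options 6(W), 8(W) are all W)
n=10: W (go to 9, an L position)
n=11: W (go to 0, an L position)
n=12: W (go to 9, an L position)
n=13: W (go to 0, an L position)

3: W, 9: L, 13: W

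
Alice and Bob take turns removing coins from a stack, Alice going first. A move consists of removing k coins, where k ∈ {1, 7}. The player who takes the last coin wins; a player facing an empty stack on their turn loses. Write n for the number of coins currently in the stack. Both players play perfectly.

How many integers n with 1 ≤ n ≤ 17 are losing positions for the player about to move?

Build the W/L table. Terminal = L. A non-terminal position is W if it has a move to some L; otherwise it is L.
n=0: no move → L
n=1: reaches L-position 0 → W
n=2: only reaches 1(W), which is W → L
n=3: reaches L-position 2 → W
n=4: only reaches 3(W), which is W → L
n=5: reaches L-position 4 → W
n=6: only reaches 5(W), which is W → L
n=7: reaches L-position 6 → W
n=8: only reaches 7(W), 1(W), all W → L
n=9: reaches L-position 8 → W
n=10: only reaches 9(W), 3(W), all W → L
n=11: reaches L-position 10 → W
n=12: only reaches 11(W), 5(W), all W → L
n=13: reaches L-position 12 → W
n=14: only reaches 13(W), 7(W), all W → L
n=15: reaches L-position 14 → W
n=16: only reaches 15(W), 9(W), all W → L
n=17: reaches L-position 16 → W
L entries with 1 ≤ n ≤ 17 (n=0 is outside the asked range and is not counted): n = 2, 4, 6, 8, 10, 12, 14, 16; that makes 8.

8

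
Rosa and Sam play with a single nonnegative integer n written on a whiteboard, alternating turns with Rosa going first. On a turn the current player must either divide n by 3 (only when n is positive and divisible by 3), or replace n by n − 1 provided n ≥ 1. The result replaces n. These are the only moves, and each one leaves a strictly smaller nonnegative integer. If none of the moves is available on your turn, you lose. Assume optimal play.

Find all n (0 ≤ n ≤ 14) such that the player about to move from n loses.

Work bottom-up. With no move the player to move loses. Otherwise the position is W if at least one move leads to an L position for the opponent, and L if every move leads to a W.
n=0: no move → L
n=1: can move to 0, which is L ⇒ W
n=2: the only move is to 1(W), a W ⇒ L
n=3: can move to 2, which is L ⇒ W
n=4: the only move is to 3(W), a W ⇒ L
n=5: can move to 4, which is L ⇒ W
n=6: can move to 2, which is L ⇒ W
n=7: the only move is to 6(W), a W ⇒ L
n=8: can move to 7, which is L ⇒ W
n=9: moves to 3(W), 8(W); every one is W ⇒ L
n=10: can move to 9, which is L ⇒ W
n=11: the only move is to 10(W), a W ⇒ L
n=12: can move to 4, which is L ⇒ W
n=13: the only move is to 12(W), a W ⇒ L
n=14: can move to 13, which is L ⇒ W
Reading off the rows marked L gives the requested list; there are 7 such values of n.

0, 2, 4, 7, 9, 11, 13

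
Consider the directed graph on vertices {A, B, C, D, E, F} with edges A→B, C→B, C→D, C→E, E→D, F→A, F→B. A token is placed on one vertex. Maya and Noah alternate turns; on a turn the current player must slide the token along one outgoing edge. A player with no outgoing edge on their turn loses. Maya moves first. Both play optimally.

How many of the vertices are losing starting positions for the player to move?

Use the standard recursion: the mover loses at a terminal position; elsewhere, the mover wins exactly when some move hands the opponent an L position.
Every edge goes from a vertex to one that appears earlier in the order B, D, A, F, E, C, so processing vertices in that order labels each vertex after all of its successors.
B: no outgoing edge → L
D: no outgoing edge → L
A: can move to B, which is L ⇒ W
F: can move to B, which is L ⇒ W
E: can move to D, which is L ⇒ W
C: can move to D, which is L ⇒ W
The L vertices are B, D; that is 2 in all.

2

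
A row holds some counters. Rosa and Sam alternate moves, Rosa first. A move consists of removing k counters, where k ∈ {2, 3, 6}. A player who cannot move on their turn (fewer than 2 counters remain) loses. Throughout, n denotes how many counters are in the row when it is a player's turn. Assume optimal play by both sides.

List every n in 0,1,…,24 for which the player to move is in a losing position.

0, 1, 5, 9, 10, 14, 18, 19, 23

Label each position W (a win for the player to move) or L (a loss). A position with no legal move is L; any other position is W exactly when some move reaches an L, and L when every move reaches a W.
n=0: no move → L
n=1: no move → L
n=2: →0(L), so W
n=3: →1(L), so W
n=4: →1(L), so W
n=5: →3(W), 2(W) — all W, so L
n=6: →0(L), so W
n=7: →5(L), so W
n=8: →5(L), so W
n=9: →7(W), 6(W), 3(W) — all W, so L
n=10: →8(W), 7(W), 4(W) — all W, so L
n=11: →9(L), so W
n=12: →10(L), so W
n=13: →10(L), so W
n=14: →12(W), 11(W), 8(W) — all W, so L
n=15: →9(L), so W
n=16: →14(L), so W
n=17: →14(L), so W
n=18: →16(W), 15(W), 12(W) — all W, so L
n=19: →17(W), 16(W), 13(W) — all W, so L
n=20: →18(L), so W
n=21: →19(L), so W
n=22: →19(L), so W
n=23: →21(W), 20(W), 17(W) — all W, so L
n=24: →18(L), so W
Reading off the rows marked L gives the requested list; there are 9 such values of n.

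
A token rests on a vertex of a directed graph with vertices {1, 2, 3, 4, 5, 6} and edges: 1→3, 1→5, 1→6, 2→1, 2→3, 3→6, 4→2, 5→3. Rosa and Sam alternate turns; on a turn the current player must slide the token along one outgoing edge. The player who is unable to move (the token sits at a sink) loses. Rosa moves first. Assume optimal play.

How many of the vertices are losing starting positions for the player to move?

3

Classify positions by backward induction: terminal positions (no move available) are L. From any other position, the mover wins iff some move reaches an L.
Every edge goes from a vertex to one that appears earlier in the order 6, 3, 5, 1, 2, 4, so processing vertices in that order labels each vertex after all of its successors.
6: no outgoing edge → L
3: →6(L), so W
5: →3(W) only, which is W, so L
1: →5(L), so W
2: →1(W), 3(W) — all W, so L
4: →2(L), so W
The L vertices are 2, 5, 6; that is 3 in all.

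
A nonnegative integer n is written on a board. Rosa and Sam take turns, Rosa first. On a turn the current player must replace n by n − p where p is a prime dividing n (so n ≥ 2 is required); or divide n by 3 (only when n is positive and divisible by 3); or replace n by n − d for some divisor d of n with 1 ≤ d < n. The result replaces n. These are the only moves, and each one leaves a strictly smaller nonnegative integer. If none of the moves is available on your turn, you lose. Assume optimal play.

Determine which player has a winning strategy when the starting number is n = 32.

Build the W/L table. Terminal = L. A non-terminal position is W if it has a move to some L; otherwise it is L.
n=0: no move → L
n=1: no move → L
n=2: →0(L), so W
n=3: →0(L), so W
n=4: →2(W), 3(W) — all W, so L
n=5: →0(L), so W
n=6: →4(L), so W
n=7: →0(L), so W
n=8: →4(L), so W
n=9: →3(W), 6(W), 8(W) — all W, so L
n=10: →9(L), so W
n=11: →0(L), so W
n=12: →4(L), so W
n=13: →0(L), so W
n=14: →7(W), 12(W), 13(W) — all W, so L
n=15: →14(L), so W
n=16: →14(L), so W
n=17: →0(L), so W
n=18: →9(L), so W
n=19: →0(L), so W
n=20: →10(W), 15(W), 16(W), 18(W), 19(W) — all W, so L
n=21: →14(L), so W
n=22: →20(L), so W
n=23: →0(L), so W
n=24: →20(L), so W
n=25: →20(L), so W
n=26: →13(W), 24(W), 25(W) — all W, so L
n=27: →9(L), so W
n=28: →14(L), so W
n=29: →0(L), so W
n=30: →20(L), so W
n=31: →0(L), so W
n=32: →16(W), 24(W), 28(W), 30(W), 31(W) — all W, so L
The starting position 32 is L: whatever Rosa does, the opponent receives a W position.

Sam wins.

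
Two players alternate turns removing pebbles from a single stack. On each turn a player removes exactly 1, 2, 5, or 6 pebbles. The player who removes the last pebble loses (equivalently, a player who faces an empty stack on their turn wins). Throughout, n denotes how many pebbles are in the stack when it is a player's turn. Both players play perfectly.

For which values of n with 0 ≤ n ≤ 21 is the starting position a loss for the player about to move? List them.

Use the standard recursion: the mover wins at a terminal position; elsewhere, the mover wins exactly when some move hands the opponent an L position.
n=0: no move; the opponent has just taken the last pebble and therefore loses → W
n=1: only reaches 0(W), which is W → L
n=2: reaches L-position 1 → W
n=3: reaches L-position 1 → W
n=4: only reaches 3(W), 2(W), all W → L
n=5: reaches L-position 4 → W
n=6: reaches L-position 4 → W
n=7: reaches L-position 1 → W
n=8: only reaches 7(W), 6(W), 3(W), 2(W), all W → L
n=9: reaches L-position 8 → W
n=10: reaches L-position 8 → W
n=11: only reaches 10(W), 9(W), 6(W), 5(W), all W → L
n=12: reaches L-position 11 → W
n=13: reaches L-position 11 → W
n=14: reaches L-position 8 → W
n=15: only reaches 14(W), 13(W), 10(W), 9(W), all W → L
n=16: reaches L-position 15 → W
n=17: reaches L-position 15 → W
n=18: only reaches 17(W), 16(W), 13(W), 12(W), all W → L
n=19: reaches L-position 18 → W
n=20: reaches L-position 18 → W
n=21: reaches L-position 15 → W
Reading off the rows marked L gives the requested list; there are 6 such values of n.

1, 4, 8, 11, 15, 18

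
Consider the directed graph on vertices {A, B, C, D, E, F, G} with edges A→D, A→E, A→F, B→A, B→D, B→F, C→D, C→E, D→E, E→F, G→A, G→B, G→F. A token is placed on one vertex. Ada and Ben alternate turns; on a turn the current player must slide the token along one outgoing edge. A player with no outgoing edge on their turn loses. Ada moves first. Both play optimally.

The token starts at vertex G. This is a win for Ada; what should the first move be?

Use the standard recursion: the mover loses at a terminal position; elsewhere, the mover wins exactly when some move hands the opponent an L position.
Every edge goes from a vertex to one that appears earlier in the order F, E, D, C, A, B, G, so processing vertices in that order labels each vertex after all of its successors.
F: no outgoing edge → L
E: W (go to F, an L position)
D: L (sole option E(W) is W)
C: W (go to D, an L position)
A: W (go to D, an L position)
B: W (go to D, an L position)
G: W (go to F, an L position)
From G, the L positions reachable in one move are: F.

Move to F.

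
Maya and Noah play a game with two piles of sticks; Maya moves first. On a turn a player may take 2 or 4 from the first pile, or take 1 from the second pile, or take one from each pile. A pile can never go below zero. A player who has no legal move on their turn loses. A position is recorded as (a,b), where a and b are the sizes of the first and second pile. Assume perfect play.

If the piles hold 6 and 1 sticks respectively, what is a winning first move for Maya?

Move to (4,1).

Build the W/L table. Terminal = L. A non-terminal position is W if it has a move to some L; otherwise it is L.
No move ever increases a pile, so every position that can arise here has a ≤ 6 and b ≤ 1; it is enough to label the cells with 0 ≤ a ≤ 6 and 0 ≤ b ≤ 1.
Every move lowers a or b (never raises either), so fill the grid row by row in increasing a, and left to right within a row: each cell's successors are then already labelled.
      b=0  b=1
a=0:    L    W
a=1:    L    W
a=2:    W    W
a=3:    W    L
a=4:    W    L
a=5:    W    W
a=6:    L    W
Cells with no legal move (terminal, hence L): (0,0), (1,0).
The remaining L cells, each justified by listing all of its moves:
(3,1): L (options (1,1)(W), (3,0)(W), (2,0)(W) are all W)
(4,1): L (options (2,1)(W), (0,1)(W), (4,0)(W), (3,0)(W) are all W)
(6,0): L (options (4,0)(W), (2,0)(W) are all W)
Every other cell has at least one move into one of the L cells above, so it is W.
From (6,1), the L positions reachable in one move are: (4,1), (6,0). Any move reaching one of these is winning.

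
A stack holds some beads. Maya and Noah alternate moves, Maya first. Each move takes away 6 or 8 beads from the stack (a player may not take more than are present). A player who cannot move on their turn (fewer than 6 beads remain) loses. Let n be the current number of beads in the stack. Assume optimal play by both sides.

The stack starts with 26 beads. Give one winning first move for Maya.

Remove 8, leaving 18.

Label each position W (a win for the player to move) or L (a loss). A position with no legal move is L; any other position is W exactly when some move reaches an L, and L when every move reaches a W.
n=0: no move → L
n=1: no move → L
n=2: no move → L
n=3: no move → L
n=4: no move → L
n=5: no move → L
n=6: →0(L), so W
n=7: →1(L), so W
n=8: →2(L), so W
n=9: →3(L), so W
n=10: →4(L), so W
n=11: →5(L), so W
n=12: →4(L), so W
n=13: →5(L), so W
n=14: →8(W), 6(W) — all W, so L
n=15: →9(W), 7(W) — all W, so L
n=16: →10(W), 8(W) — all W, so L
n=17: →11(W), 9(W) — all W, so L
n=18: →12(W), 10(W) — all W, so L
n=19: →13(W), 11(W) — all W, so L
n=20: →14(L), so W
n=21: →15(L), so W
n=22: →16(L), so W
n=23: →17(L), so W
n=24: →18(L), so W
n=25: →19(L), so W
n=26: →18(L), so W
From 26, the L positions reachable in one move are: 18.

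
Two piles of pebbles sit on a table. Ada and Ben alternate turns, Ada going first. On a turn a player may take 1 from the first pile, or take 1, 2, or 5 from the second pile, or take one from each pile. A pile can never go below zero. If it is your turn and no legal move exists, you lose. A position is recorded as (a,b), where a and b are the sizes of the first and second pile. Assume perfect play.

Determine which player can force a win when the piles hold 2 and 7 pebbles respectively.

Ben wins.

Use the standard recursion: the mover loses at a terminal position; elsewhere, the mover wins exactly when some move hands the opponent an L position.
No move ever increases a pile, so every position that can arise here has a ≤ 2 and b ≤ 7; it is enough to label the cells with 0 ≤ a ≤ 2 and 0 ≤ b ≤ 7.
Every move lowers a or b (never raises either), so fill the grid row by row in increasing a, and left to right within a row: each cell's successors are then already labelled.
      b=0  b=1  b=2  b=3  b=4  b=5  b=6  b=7
a=0:    L    W    W    L    W    W    L    W
a=1:    W    W    L    W    W    L    W    W
a=2:    L    W    W    W    L    W    W    L
Cells with no legal move (terminal, hence L): (0,0).
The remaining L cells, each justified by listing all of its moves:
(0,3): only reaches (0,2)(W), (0,1)(W), all W → L
(0,6): only reaches (0,5)(W), (0,4)(W), (0,1)(W), all W → L
(1,2): only reaches (0,2)(W), (1,1)(W), (1,0)(W), (0,1)(W), all W → L
(1,5): only reaches (0,5)(W), (1,4)(W), (1,3)(W), (1,0)(W), (0,4)(W), all W → L
(2,0): only reaches (1,0)(W), which is W → L
(2,4): only reaches (1,4)(W), (2,3)(W), (2,2)(W), (1,3)(W), all W → L
(2,7): only reaches (1,7)(W), (2,6)(W), (2,5)(W), (2,2)(W), (1,6)(W), all W → L
Every other cell has at least one move into one of the L cells above, so it is W.
The starting position (2,7) is L: whatever Ada does, the opponent receives a W position.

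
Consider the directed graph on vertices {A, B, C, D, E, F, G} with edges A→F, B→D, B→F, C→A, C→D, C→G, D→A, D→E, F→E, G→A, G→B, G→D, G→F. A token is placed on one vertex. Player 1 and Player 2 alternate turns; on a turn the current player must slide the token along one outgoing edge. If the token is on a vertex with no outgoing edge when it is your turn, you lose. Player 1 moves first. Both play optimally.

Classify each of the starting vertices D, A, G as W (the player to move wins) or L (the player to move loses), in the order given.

D: W, A: L, G: W

Compute win/loss labels from the base case upward. A position with no move is L. Any other position is W if it can reach an L in one move, else L.
Every edge goes from a vertex to one that appears earlier in the order E, F, A, D, B, G, C, so processing vertices in that order labels each vertex after all of its successors.
E: no outgoing edge → L
F: can move to E, which is L ⇒ W
A: the only move is to F(W), a W ⇒ L
D: can move to A, which is L ⇒ W
B: moves to D(W), F(W); every one is W ⇒ L
G: can move to B, which is L ⇒ W
C: can move to A, which is L ⇒ W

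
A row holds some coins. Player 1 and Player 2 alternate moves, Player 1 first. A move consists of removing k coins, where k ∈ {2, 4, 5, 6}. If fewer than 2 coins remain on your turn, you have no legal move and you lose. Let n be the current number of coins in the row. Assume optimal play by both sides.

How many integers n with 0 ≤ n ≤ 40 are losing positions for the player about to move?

11

Compute win/loss labels from the base case upward. A position with no move is L. Any other position is W if it can reach an L in one move, else L.
n=0: no move → L
n=1: no move → L
n=2: reaches L-position 0 → W
n=3: reaches L-position 1 → W
n=4: reaches L-position 0 → W
n=5: reaches L-position 1 → W
n=6: reaches L-position 1 → W
n=7: reaches L-position 1 → W
n=8: only reaches 6(W), 4(W), 3(W), 2(W), all W → L
n=9: only reaches 7(W), 5(W), 4(W), 3(W), all W → L
n=10: reaches L-position 8 → W
n=11: reaches L-position 9 → W
n=12: reaches L-position 8 → W
n=13: reaches L-position 9 → W
n=14: reaches L-position 9 → W
n=15: reaches L-position 9 → W
n=16: only reaches 14(W), 12(W), 11(W), 10(W), all W → L
n=17: only reaches 15(W), 13(W), 12(W), 11(W), all W → L
n=18: reaches L-position 16 → W
n=19: reaches L-position 17 → W
n=20: reaches L-position 16 → W
n=21: reaches L-position 17 → W
n=22: reaches L-position 17 → W
n=23: reaches L-position 17 → W
n=24: only reaches 22(W), 20(W), 19(W), 18(W), all W → L
n=25: only reaches 23(W), 21(W), 20(W), 19(W), all W → L
n=26: reaches L-position 24 → W
n=27: reaches L-position 25 → W
n=28: reaches L-position 24 → W
n=29: reaches L-position 25 → W
n=30: reaches L-position 25 → W
n=31: reaches L-position 25 → W
n=32: only reaches 30(W), 28(W), 27(W), 26(W), all W → L
n=33: only reaches 31(W), 29(W), 28(W), 27(W), all W → L
n=34: reaches L-position 32 → W
n=35: reaches L-position 33 → W
n=36: reaches L-position 32 → W
n=37: reaches L-position 33 → W
n=38: reaches L-position 33 → W
n=39: reaches L-position 33 → W
n=40: only reaches 38(W), 36(W), 35(W), 34(W), all W → L
L entries with 0 ≤ n ≤ 40: n = 0, 1, 8, 9, 16, 17, 24, 25, 32, 33, 40; that makes 11.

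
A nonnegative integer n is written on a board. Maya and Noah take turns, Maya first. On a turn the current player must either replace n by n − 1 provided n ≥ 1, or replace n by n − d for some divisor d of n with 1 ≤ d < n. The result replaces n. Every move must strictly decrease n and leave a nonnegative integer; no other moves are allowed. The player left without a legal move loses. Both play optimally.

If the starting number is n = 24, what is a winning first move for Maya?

Move to 21.

Classify positions by backward induction: terminal positions (no move available) are L. From any other position, the mover wins iff some move reaches an L.
n=0: no move → L
n=1: →0(L), so W
n=2: →1(W) only, which is W, so L
n=3: →2(L), so W
n=4: →2(L), so W
n=5: →4(W) only, which is W, so L
n=6: →5(L), so W
n=7: →6(W) only, which is W, so L
n=8: →7(L), so W
n=9: →6(W), 8(W) — all W, so L
n=10: →5(L), so W
n=11: →10(W) only, which is W, so L
n=12: →9(L), so W
n=13: →12(W) only, which is W, so L
n=14: →7(L), so W
n=15: →10(W), 12(W), 14(W) — all W, so L
n=16: →15(L), so W
n=17: →16(W) only, which is W, so L
n=18: →9(L), so W
n=19: →18(W) only, which is W, so L
n=20: →15(L), so W
n=21: →14(W), 18(W), 20(W) — all W, so L
n=22: →11(L), so W
n=23: →22(W) only, which is W, so L
n=24: →21(L), so W
From 24, the L positions reachable in one move are: 21, 23. Any move reaching one of these is winning.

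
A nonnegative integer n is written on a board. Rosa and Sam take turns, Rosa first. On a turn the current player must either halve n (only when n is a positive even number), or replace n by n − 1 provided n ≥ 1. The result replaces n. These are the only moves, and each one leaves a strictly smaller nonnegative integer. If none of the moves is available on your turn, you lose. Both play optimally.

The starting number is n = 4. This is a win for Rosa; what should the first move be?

Label each position W (a win for the player to move) or L (a loss). A position with no legal move is L; any other position is W exactly when some move reaches an L, and L when every move reaches a W.
n=0: no move → L
n=1: →0(L), so W
n=2: →1(W) only, which is W, so L
n=3: →2(L), so W
n=4: →2(L), so W
From 4, the L positions reachable in one move are: 2.

Move to 2.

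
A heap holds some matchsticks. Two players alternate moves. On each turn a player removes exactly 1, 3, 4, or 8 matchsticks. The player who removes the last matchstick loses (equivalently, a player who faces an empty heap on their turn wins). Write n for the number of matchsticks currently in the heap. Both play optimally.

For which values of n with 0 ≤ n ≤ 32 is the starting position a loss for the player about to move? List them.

Build the W/L table. Terminal = W. A non-terminal position is W if it has a move to some L; otherwise it is L.
n=0: no move; the opponent has just taken the last matchstick and therefore loses → W
n=1: →0(W) only, which is W, so L
n=2: →1(L), so W
n=3: →2(W), 0(W) — all W, so L
n=4: →3(L), so W
n=5: →1(L), so W
n=6: →3(L), so W
n=7: →3(L), so W
n=8: →7(W), 5(W), 4(W), 0(W) — all W, so L
n=9: →8(L), so W
n=10: →9(W), 7(W), 6(W), 2(W) — all W, so L
n=11: →10(L), so W
n=12: →8(L), so W
n=13: →10(L), so W
n=14: →10(L), so W
n=15: →14(W), 12(W), 11(W), 7(W) — all W, so L
n=16: →15(L), so W
n=17: →16(W), 14(W), 13(W), 9(W) — all W, so L
n=18: →17(L), so W
n=19: →15(L), so W
n=20: →17(L), so W
n=21: →17(L), so W
n=22: →21(W), 19(W), 18(W), 14(W) — all W, so L
n=23: →22(L), so W
n=24: →23(W), 21(W), 20(W), 16(W) — all W, so L
n=25: →24(L), so W
n=26: →22(L), so W
n=27: →24(L), so W
n=28: →24(L), so W
n=29: →28(W), 26(W), 25(W), 21(W) — all W, so L
n=30: →29(L), so W
n=31: →30(W), 28(W), 27(W), 23(W) — all W, so L
n=32: →31(L), so W
The losing starting values of n are exactly the entries labelled L in this table (10 of them).

1, 3, 8, 10, 15, 17, 22, 24, 29, 31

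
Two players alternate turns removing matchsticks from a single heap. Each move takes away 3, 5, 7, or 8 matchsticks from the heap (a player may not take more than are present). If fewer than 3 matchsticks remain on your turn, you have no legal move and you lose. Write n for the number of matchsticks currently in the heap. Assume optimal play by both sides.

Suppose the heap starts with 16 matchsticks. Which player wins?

The first player wins.

Build the W/L table. Terminal = L. A non-terminal position is W if it has a move to some L; otherwise it is L.
n=0: no move → L
n=1: no move → L
n=2: no move → L
n=3: can move to 0, which is L ⇒ W
n=4: can move to 1, which is L ⇒ W
n=5: can move to 2, which is L ⇒ W
n=6: can move to 1, which is L ⇒ W
n=7: can move to 2, which is L ⇒ W
n=8: can move to 1, which is L ⇒ W
n=9: can move to 2, which is L ⇒ W
n=10: can move to 2, which is L ⇒ W
n=11: moves to 8(W), 6(W), 4(W), 3(W); every one is W ⇒ L
n=12: moves to 9(W), 7(W), 5(W), 4(W); every one is W ⇒ L
n=13: moves to 10(W), 8(W), 6(W), 5(W); every one is W ⇒ L
n=14: can move to 11, which is L ⇒ W
n=15: can move to 12, which is L ⇒ W
n=16: can move to 13, which is L ⇒ W
The starting position 16 is W: the player to move should remove 3, leaving 13, handing over an L position.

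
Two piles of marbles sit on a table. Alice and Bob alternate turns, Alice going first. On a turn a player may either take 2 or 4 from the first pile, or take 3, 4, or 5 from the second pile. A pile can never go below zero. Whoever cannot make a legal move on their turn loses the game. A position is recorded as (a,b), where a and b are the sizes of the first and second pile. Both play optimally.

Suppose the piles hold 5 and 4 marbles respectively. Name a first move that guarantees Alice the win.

Classify positions by backward induction: terminal positions (no move available) are L. From any other position, the mover wins iff some move reaches an L.
No move ever increases a pile, so every position that can arise here has a ≤ 5 and b ≤ 4; it is enough to label the cells with 0 ≤ a ≤ 5 and 0 ≤ b ≤ 4.
Every move lowers a or b (never raises either), so fill the grid row by row in increasing a, and left to right within a row: each cell's successors are then already labelled.
      b=0  b=1  b=2  b=3  b=4
a=0:    L    L    L    W    W
a=1:    L    L    L    W    W
a=2:    W    W    W    L    L
a=3:    W    W    W    L    L
a=4:    W    W    W    W    W
a=5:    W    W    W    W    W
Cells with no legal move (terminal, hence L): (0,0), (0,1), (0,2), (1,0), (1,1), (1,2).
The remaining L cells, each justified by listing all of its moves:
(2,3): moves to (0,3)(W), (2,0)(W); every one is W ⇒ L
(2,4): moves to (0,4)(W), (2,1)(W), (2,0)(W); every one is W ⇒ L
(3,3): moves to (1,3)(W), (3,0)(W); every one is W ⇒ L
(3,4): moves to (1,4)(W), (3,1)(W), (3,0)(W); every one is W ⇒ L
Every other cell has at least one move into one of the L cells above, so it is W.
From (5,4), the L positions reachable in one move are: (3,4).

Move to (3,4).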